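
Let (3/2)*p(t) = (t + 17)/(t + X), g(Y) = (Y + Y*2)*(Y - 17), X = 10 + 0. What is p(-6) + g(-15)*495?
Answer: 4276811/6 ≈ 7.1280e+5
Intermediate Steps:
X = 10
g(Y) = 3*Y*(-17 + Y) (g(Y) = (Y + 2*Y)*(-17 + Y) = (3*Y)*(-17 + Y) = 3*Y*(-17 + Y))
p(t) = 2*(17 + t)/(3*(10 + t)) (p(t) = 2*((t + 17)/(t + 10))/3 = 2*((17 + t)/(10 + t))/3 = 2*(17 + t)/(3*(10 + t)))
p(-6) + g(-15)*495 = 2*(17 - 6)/(3*(10 - 6)) + (3*(-15)*(-17 - 15))*495 = (2/3)*11/4 + (3*(-15)*(-32))*495 = (2/3)*(1/4)*11 + 1440*495 = 11/6 + 712800 = 4276811/6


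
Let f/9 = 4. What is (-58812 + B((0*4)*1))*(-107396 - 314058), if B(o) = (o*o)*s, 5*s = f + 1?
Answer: 24786552648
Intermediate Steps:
f = 36 (f = 9*4 = 36)
s = 37/5 (s = (36 + 1)/5 = (⅕)*37 = 37/5 ≈ 7.4000)
B(o) = 37*o²/5 (B(o) = (o*o)*(37/5) = o²*(37/5) = 37*o²/5)
(-58812 + B((0*4)*1))*(-107396 - 314058) = (-58812 + 37*((0*4)*1)²/5)*(-107396 - 314058) = (-58812 + 37*(0*1)²/5)*(-421454) = (-58812 + (37/5)*0²)*(-421454) = (-58812 + (37/5)*0)*(-421454) = (-58812 + 0)*(-421454) = -58812*(-421454) = 24786552648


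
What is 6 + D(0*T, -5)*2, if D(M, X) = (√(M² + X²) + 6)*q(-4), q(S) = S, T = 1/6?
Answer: -82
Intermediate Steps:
T = ⅙ (T = 1*(⅙) = ⅙ ≈ 0.16667)
D(M, X) = -24 - 4*√(M² + X²) (D(M, X) = (√(M² + X²) + 6)*(-4) = (6 + √(M² + X²))*(-4) = -24 - 4*√(M² + X²))
6 + D(0*T, -5)*2 = 6 + (-24 - 4*√((0*(⅙))² + (-5)²))*2 = 6 + (-24 - 4*√(0² + 25))*2 = 6 + (-24 - 4*√(0 + 25))*2 = 6 + (-24 - 4*√25)*2 = 6 + (-24 - 4*5)*2 = 6 + (-24 - 20)*2 = 6 - 44*2 = 6 - 88 = -82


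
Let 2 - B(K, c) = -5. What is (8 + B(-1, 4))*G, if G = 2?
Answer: 30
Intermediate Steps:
B(K, c) = 7 (B(K, c) = 2 - 1*(-5) = 2 + 5 = 7)
(8 + B(-1, 4))*G = (8 + 7)*2 = 15*2 = 30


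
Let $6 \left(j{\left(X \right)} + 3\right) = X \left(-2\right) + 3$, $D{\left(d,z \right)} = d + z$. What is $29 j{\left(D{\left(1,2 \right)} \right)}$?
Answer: $- \frac{203}{2} \approx -101.5$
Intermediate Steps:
$j{\left(X \right)} = - \frac{5}{2} - \frac{X}{3}$ ($j{\left(X \right)} = -3 + \frac{X \left(-2\right) + 3}{6} = -3 + \frac{- 2 X + 3}{6} = -3 + \frac{3 - 2 X}{6} = -3 - \left(- \frac{1}{2} + \frac{X}{3}\right) = - \frac{5}{2} - \frac{X}{3}$)
$29 j{\left(D{\left(1,2 \right)} \right)} = 29 \left(- \frac{5}{2} - \frac{1 + 2}{3}\right) = 29 \left(- \frac{5}{2} - 1\right) = 29 \left(- \frac{7}{2}\right) = - \frac{203}{2}$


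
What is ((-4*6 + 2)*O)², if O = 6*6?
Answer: 627264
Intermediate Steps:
O = 36
((-4*6 + 2)*O)² = ((-4*6 + 2)*36)² = ((-24 + 2)*36)² = (-22*36)² = (-792)² = 627264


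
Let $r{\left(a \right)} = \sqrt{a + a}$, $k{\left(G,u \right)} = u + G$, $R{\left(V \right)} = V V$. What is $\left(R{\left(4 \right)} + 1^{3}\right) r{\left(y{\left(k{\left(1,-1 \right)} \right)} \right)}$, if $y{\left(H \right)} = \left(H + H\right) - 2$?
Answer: $34 i \approx 34.0 i$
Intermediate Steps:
$R{\left(V \right)} = V^{2}$
$k{\left(G,u \right)} = G + u$
$y{\left(H \right)} = -2 + 2 H$ ($y{\left(H \right)} = 2 H - 2 = -2 + 2 H$)
$r{\left(a \right)} = \sqrt{2} \sqrt{a}$ ($r{\left(a \right)} = \sqrt{2 a} = \sqrt{2} \sqrt{a}$)
$\left(R{\left(4 \right)} + 1^{3}\right) r{\left(y{\left(k{\left(1,-1 \right)} \right)} \right)} = \left(4^{2} + 1^{3}\right) \sqrt{2} \sqrt{-2 + 2 \left(1 - 1\right)} = \left(16 + 1\right) \sqrt{2} \sqrt{-2 + 2 \cdot 0} = 17 \sqrt{2} \sqrt{-2 + 0} = 17 \sqrt{2} \sqrt{-2} = 17 \sqrt{2} i \sqrt{2} = 17 \cdot 2 i = 34 i$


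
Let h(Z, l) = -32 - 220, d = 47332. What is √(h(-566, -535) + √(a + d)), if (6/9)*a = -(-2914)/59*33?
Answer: √(-877212 + 59*√173273029)/59 ≈ 5.3752*I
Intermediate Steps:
a = 144243/59 (a = 3*(-(-2914)/59*33)/2 = 3*(-47*(-62/59)*33)/2 = 3*((2914/59)*33)/2 = (3/2)*(96162/59) = 144243/59 ≈ 2444.8)
h(Z, l) = -252
√(h(-566, -535) + √(a + d)) = √(-252 + √(144243/59 + 47332)) = √(-252 + √(2936831/59)) = √(-252 + √173273029/59)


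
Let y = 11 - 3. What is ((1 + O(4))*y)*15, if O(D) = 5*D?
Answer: 2520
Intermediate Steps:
y = 8
((1 + O(4))*y)*15 = ((1 + 5*4)*8)*15 = ((1 + 20)*8)*15 = (21*8)*15 = 168*15 = 2520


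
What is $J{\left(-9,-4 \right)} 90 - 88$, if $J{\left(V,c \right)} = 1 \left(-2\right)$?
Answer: $-268$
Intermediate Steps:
$J{\left(V,c \right)} = -2$
$J{\left(-9,-4 \right)} 90 - 88 = \left(-2\right) 90 - 88 = -180 - 88 = -268$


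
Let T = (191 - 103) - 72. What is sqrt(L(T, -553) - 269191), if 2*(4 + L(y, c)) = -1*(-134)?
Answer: 2*I*sqrt(67282) ≈ 518.78*I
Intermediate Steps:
T = 16 (T = 88 - 72 = 16)
L(y, c) = 63 (L(y, c) = -4 + (-1*(-134))/2 = -4 + (1/2)*134 = -4 + 67 = 63)
sqrt(L(T, -553) - 269191) = sqrt(63 - 269191) = sqrt(-269128) = 2*I*sqrt(67282)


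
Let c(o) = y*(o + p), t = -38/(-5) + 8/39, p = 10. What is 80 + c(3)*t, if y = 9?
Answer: 4966/5 ≈ 993.20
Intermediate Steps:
t = 1522/195 (t = -38*(-⅕) + 8*(1/39) = 38/5 + 8/39 = 1522/195 ≈ 7.8051)
c(o) = 90 + 9*o (c(o) = 9*(o + 10) = 9*(10 + o) = 90 + 9*o)
80 + c(3)*t = 80 + (90 + 9*3)*(1522/195) = 80 + (90 + 27)*(1522/195) = 80 + 117*(1522/195) = 80 + 4566/5 = 4966/5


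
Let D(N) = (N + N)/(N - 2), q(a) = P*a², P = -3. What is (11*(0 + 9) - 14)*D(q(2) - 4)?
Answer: 1360/9 ≈ 151.11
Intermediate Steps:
q(a) = -3*a²
D(N) = 2*N/(-2 + N) (D(N) = (2*N)/(-2 + N) = 2*N/(-2 + N))
(11*(0 + 9) - 14)*D(q(2) - 4) = (11*(0 + 9) - 14)*(2*(-3*2² - 4)/(-2 + (-3*2² - 4))) = (11*9 - 14)*(2*(-3*4 - 4)/(-2 + (-3*4 - 4))) = (99 - 14)*(2*(-12 - 4)/(-2 + (-12 - 4))) = 85*(2*(-16)/(-2 - 16)) = 85*(2*(-16)/(-18)) = 85*(2*(-16)*(-1/18)) = 85*(16/9) = 1360/9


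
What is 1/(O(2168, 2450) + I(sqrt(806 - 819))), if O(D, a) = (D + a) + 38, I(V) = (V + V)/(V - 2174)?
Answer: 11002800805/51229040608634 + 1087*I*sqrt(13)/25614520304317 ≈ 0.00021478 + 1.5301e-10*I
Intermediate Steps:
I(V) = 2*V/(-2174 + V) (I(V) = (2*V)/(-2174 + V) = 2*V/(-2174 + V))
O(D, a) = 38 + D + a
1/(O(2168, 2450) + I(sqrt(806 - 819))) = 1/((38 + 2168 + 2450) + 2*sqrt(806 - 819)/(-2174 + sqrt(806 - 819))) = 1/(4656 + 2*sqrt(-13)/(-2174 + sqrt(-13))) = 1/(4656 + 2*(I*sqrt(13))/(-2174 + I*sqrt(13))) = 1/(4656 + 2*I*sqrt(13)/(-2174 + I*sqrt(13)))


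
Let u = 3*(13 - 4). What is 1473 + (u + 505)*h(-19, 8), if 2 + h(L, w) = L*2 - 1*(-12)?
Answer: -13423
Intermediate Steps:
h(L, w) = 10 + 2*L (h(L, w) = -2 + (L*2 - 1*(-12)) = -2 + (2*L + 12) = -2 + (12 + 2*L) = 10 + 2*L)
u = 27 (u = 3*9 = 27)
1473 + (u + 505)*h(-19, 8) = 1473 + (27 + 505)*(10 + 2*(-19)) = 1473 + 532*(10 - 38) = 1473 + 532*(-28) = 1473 - 14896 = -13423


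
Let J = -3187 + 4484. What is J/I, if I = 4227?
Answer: 1297/4227 ≈ 0.30684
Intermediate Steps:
J = 1297
J/I = 1297/4227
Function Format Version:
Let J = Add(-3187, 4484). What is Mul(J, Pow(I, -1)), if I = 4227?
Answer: Rational(1297, 4227) ≈ 0.30684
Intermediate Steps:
J = 1297
Mul(J, Pow(I, -1)) = Mul(1297, Pow(4227, -1)) = Mul(1297, Rational(1, 4227)) = Rational(1297, 4227)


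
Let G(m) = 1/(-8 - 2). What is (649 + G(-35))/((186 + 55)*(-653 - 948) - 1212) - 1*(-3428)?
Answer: 13268170351/3870530 ≈ 3428.0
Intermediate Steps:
G(m) = -⅒ (G(m) = 1/(-10) = -⅒)
(649 + G(-35))/((186 + 55)*(-653 - 948) - 1212) - 1*(-3428) = (649 - ⅒)/((186 + 55)*(-653 - 948) - 1212) - 1*(-3428) = 6489/(10*(241*(-1601) - 1212)) + 3428 = 6489/(10*(-385841 - 1212)) + 3428 = (6489/10)/(-387053) + 3428 = (6489/10)*(-1/387053) + 3428 = -6489/3870530 + 3428 = 13268170351/3870530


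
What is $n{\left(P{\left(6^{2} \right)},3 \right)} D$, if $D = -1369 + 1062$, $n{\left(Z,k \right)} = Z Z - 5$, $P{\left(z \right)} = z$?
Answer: $-396337$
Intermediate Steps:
$n{\left(Z,k \right)} = -5 + Z^{2}$ ($n{\left(Z,k \right)} = Z^{2} - 5 = -5 + Z^{2}$)
$D = -307$
$n{\left(P{\left(6^{2} \right)},3 \right)} D = \left(-5 + \left(6^{2}\right)^{2}\right) \left(-307\right) = \left(-5 + 36^{2}\right) \left(-307\right) = \left(-5 + 1296\right) \left(-307\right) = 1291 \left(-307\right) = -396337$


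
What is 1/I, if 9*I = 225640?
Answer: 9/225640 ≈ 3.9887e-5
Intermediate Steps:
I = 225640/9 (I = (1/9)*225640 = 225640/9 ≈ 25071.)
1/I = 1/(225640/9) = 9/225640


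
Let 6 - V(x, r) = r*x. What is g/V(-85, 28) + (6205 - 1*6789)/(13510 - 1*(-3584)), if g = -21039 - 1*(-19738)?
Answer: -11816359/20393142 ≈ -0.57943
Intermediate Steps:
V(x, r) = 6 - r*x
g = -1301 (g = -21039 + 19738 = -1301)
g/V(-85, 28) + (6205 - 1*6789)/(13510 - 1*(-3584)) = -1301/(6 - 1*28*(-85)) + (6205 - 1*6789)/(13510 - 1*(-3584)) = -1301/(6 + 2380) + (6205 - 6789)/(13510 + 3584) = -1301/2386 - 584/17094 = -1301*1/2386 - 584*1/17094 = -1301/2386 - 292/8547 = -11816359/20393142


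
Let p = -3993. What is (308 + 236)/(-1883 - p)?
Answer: 272/1055 ≈ 0.25782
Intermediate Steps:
(308 + 236)/(-1883 - p) = (308 + 236)/(-1883 - 1*(-3993)) = 544/(-1883 + 3993) = 544/2110 = 544*(1/2110) = 272/1055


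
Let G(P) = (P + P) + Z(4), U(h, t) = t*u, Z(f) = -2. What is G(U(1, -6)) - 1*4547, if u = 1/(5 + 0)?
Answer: -22757/5 ≈ -4551.4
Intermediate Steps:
u = ⅕ (u = 1/5 = ⅕ ≈ 0.20000)
U(h, t) = t/5 (U(h, t) = t*(⅕) = t/5)
G(P) = -2 + 2*P (G(P) = (P + P) - 2 = 2*P - 2 = -2 + 2*P)
G(U(1, -6)) - 1*4547 = (-2 + 2*((⅕)*(-6))) - 1*4547 = (-2 + 2*(-6/5)) - 4547 = (-2 - 12/5) - 4547 = -22/5 - 4547 = -22757/5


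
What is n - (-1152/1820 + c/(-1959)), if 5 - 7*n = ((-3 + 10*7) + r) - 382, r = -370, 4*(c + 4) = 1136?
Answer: 88552742/891345 ≈ 99.347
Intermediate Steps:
c = 280 (c = -4 + (¼)*1136 = -4 + 284 = 280)
n = 690/7 (n = 5/7 - (((-3 + 10*7) - 370) - 382)/7 = 5/7 - (((-3 + 70) - 370) - 382)/7 = 5/7 - ((67 - 370) - 382)/7 = 5/7 - (-303 - 382)/7 = 5/7 - ⅐*(-685) = 5/7 + 685/7 = 690/7 ≈ 98.571)
n - (-1152/1820 + c/(-1959)) = 690/7 - (-1152/1820 + 280/(-1959)) = 690/7 - (-1152*1/1820 + 280*(-1/1959)) = 690/7 - (-288/455 - 280/1959) = 690/7 - 1*(-691592/891345) = 690/7 + 691592/891345 = 88552742/891345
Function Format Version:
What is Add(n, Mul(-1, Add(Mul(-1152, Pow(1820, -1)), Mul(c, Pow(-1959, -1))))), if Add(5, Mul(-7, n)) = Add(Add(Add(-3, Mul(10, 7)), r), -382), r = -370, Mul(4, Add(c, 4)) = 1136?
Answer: Rational(88552742, 891345) ≈ 99.347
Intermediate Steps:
c = 280 (c = Add(-4, Mul(Rational(1, 4), 1136)) = Add(-4, 284) = 280)
n = Rational(690, 7) (n = Add(Rational(5, 7), Mul(Rational(-1, 7), Add(Add(Add(-3, Mul(10, 7)), -370), -382))) = Add(Rational(5, 7), Mul(Rational(-1, 7), Add(Add(Add(-3, 70), -370), -382))) = Add(Rational(5, 7), Mul(Rational(-1, 7), Add(Add(67, -370), -382))) = Add(Rational(5, 7), Mul(Rational(-1, 7), Add(-303, -382))) = Add(Rational(5, 7), Mul(Rational(-1, 7), -685)) = Add(Rational(5, 7), Rational(685, 7)) = Rational(690, 7) ≈ 98.571)
Add(n, Mul(-1, Add(Mul(-1152, Pow(1820, -1)), Mul(c, Pow(-1959, -1))))) = Add(Rational(690, 7), Mul(-1, Add(Mul(-1152, Pow(1820, -1)), Mul(280, Pow(-1959, -1))))) = Add(Rational(690, 7), Mul(-1, Add(Mul(-1152, Rational(1, 1820)), Mul(280, Rational(-1, 1959))))) = Add(Rational(690, 7), Mul(-1, Add(Rational(-288, 455), Rational(-280, 1959)))) = Add(Rational(690, 7), Mul(-1, Rational(-691592, 891345))) = Add(Rational(690, 7), Rational(691592, 891345)) = Rational(88552742, 891345)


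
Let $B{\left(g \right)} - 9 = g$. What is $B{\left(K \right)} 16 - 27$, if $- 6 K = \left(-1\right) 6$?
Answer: $133$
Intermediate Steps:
$K = 1$ ($K = - \frac{\left(-1\right) 6}{6} = \left(- \frac{1}{6}\right) \left(-6\right) = 1$)
$B{\left(g \right)} = 9 + g$
$B{\left(K \right)} 16 - 27 = \left(9 + 1\right) 16 - 27 = 10 \cdot 16 - 27 = 160 - 27 = 133$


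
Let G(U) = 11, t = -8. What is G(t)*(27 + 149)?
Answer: 1936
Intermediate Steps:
G(t)*(27 + 149) = 11*(27 + 149) = 11*176 = 1936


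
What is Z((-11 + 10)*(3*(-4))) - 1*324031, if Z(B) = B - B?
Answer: -324031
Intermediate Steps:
Z(B) = 0
Z((-11 + 10)*(3*(-4))) - 1*324031 = 0 - 1*324031 = 0 - 324031 = -324031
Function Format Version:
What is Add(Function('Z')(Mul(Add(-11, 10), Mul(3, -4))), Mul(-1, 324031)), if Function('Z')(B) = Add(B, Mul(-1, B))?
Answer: -324031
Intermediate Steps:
Function('Z')(B) = 0
Add(Function('Z')(Mul(Add(-11, 10), Mul(3, -4))), Mul(-1, 324031)) = Add(0, Mul(-1, 324031)) = Add(0, -324031) = -324031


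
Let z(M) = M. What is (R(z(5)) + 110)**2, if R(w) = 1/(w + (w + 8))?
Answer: 3924361/324 ≈ 12112.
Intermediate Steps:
R(w) = 1/(8 + 2*w) (R(w) = 1/(w + (8 + w)) = 1/(8 + 2*w))
(R(z(5)) + 110)**2 = (1/(2*(4 + 5)) + 110)**2 = ((1/2)/9 + 110)**2 = ((1/2)*(1/9) + 110)**2 = (1/18 + 110)**2 = (1981/18)**2 = 3924361/324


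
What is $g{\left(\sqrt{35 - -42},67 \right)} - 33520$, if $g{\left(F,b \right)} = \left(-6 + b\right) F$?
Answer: $-33520 + 61 \sqrt{77} \approx -32985.0$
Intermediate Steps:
$g{\left(F,b \right)} = F \left(-6 + b\right)$
$g{\left(\sqrt{35 - -42},67 \right)} - 33520 = \sqrt{35 - -42} \left(-6 + 67\right) - 33520 = \sqrt{35 + 42} \cdot 61 - 33520 = \sqrt{77} \cdot 61 - 33520 = 61 \sqrt{77} - 33520 = -33520 + 61 \sqrt{77}$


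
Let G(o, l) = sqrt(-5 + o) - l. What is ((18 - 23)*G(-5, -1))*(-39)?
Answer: 195 + 195*I*sqrt(10) ≈ 195.0 + 616.64*I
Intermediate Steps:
((18 - 23)*G(-5, -1))*(-39) = ((18 - 23)*(sqrt(-5 - 5) - 1*(-1)))*(-39) = -5*(sqrt(-10) + 1)*(-39) = -5*(I*sqrt(10) + 1)*(-39) = -5*(1 + I*sqrt(10))*(-39) = (-5 - 5*I*sqrt(10))*(-39) = 195 + 195*I*sqrt(10)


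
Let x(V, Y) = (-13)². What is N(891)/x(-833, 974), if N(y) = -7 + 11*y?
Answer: 9794/169 ≈ 57.953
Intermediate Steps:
x(V, Y) = 169
N(891)/x(-833, 974) = (-7 + 11*891)/169 = (-7 + 9801)*(1/169) = 9794*(1/169) = 9794/169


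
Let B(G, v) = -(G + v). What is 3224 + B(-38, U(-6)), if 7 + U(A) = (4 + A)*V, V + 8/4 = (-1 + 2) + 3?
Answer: 3273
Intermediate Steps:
V = 2 (V = -2 + ((-1 + 2) + 3) = -2 + (1 + 3) = -2 + 4 = 2)
U(A) = 1 + 2*A (U(A) = -7 + (4 + A)*2 = -7 + (8 + 2*A) = 1 + 2*A)
B(G, v) = -G - v
3224 + B(-38, U(-6)) = 3224 + (-1*(-38) - (1 + 2*(-6))) = 3224 + (38 - (1 - 12)) = 3224 + (38 - 1*(-11)) = 3224 + (38 + 11) = 3224 + 49 = 3273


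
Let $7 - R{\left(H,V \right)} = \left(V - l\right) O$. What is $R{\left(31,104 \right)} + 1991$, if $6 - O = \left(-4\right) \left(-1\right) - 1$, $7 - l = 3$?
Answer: $1698$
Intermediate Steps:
$l = 4$ ($l = 7 - 3 = 4$)
$O = 3$ ($O = 6 - \left(\left(-4\right) \left(-1\right) - 1\right) = 6 - \left(4 - 1\right) = 6 - 3 = 3$)
$R{\left(H,V \right)} = 19 - 3 V$ ($R{\left(H,V \right)} = 7 - \left(V - 4\right) 3 = 7 - \left(-4 + V\right) 3 = 7 - \left(-12 + 3 V\right) = 19 - 3 V$)
$R{\left(31,104 \right)} + 1991 = \left(19 - 312\right) + 1991 = -293 + 1991 = 1698$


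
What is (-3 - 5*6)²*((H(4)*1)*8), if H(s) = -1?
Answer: -8712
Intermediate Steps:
(-3 - 5*6)²*((H(4)*1)*8) = (-3 - 5*6)²*(-1*1*8) = (-3 - 30)²*(-1*8) = (-33)²*(-8) = 1089*(-8) = -8712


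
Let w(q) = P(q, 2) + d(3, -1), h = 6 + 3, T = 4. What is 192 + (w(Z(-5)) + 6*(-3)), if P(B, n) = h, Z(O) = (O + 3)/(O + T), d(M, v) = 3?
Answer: 186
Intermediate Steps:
Z(O) = (3 + O)/(4 + O) (Z(O) = (O + 3)/(O + 4) = (3 + O)/(4 + O))
h = 9
P(B, n) = 9
w(q) = 12 (w(q) = 9 + 3 = 12)
192 + (w(Z(-5)) + 6*(-3)) = 192 + (12 + 6*(-3)) = 192 + (12 - 18) = 192 - 6 = 186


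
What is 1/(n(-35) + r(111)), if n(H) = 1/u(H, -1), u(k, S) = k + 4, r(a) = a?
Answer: 31/3440 ≈ 0.0090116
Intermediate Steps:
u(k, S) = 4 + k
n(H) = 1/(4 + H)
1/(n(-35) + r(111)) = 1/(1/(4 - 35) + 111) = 1/(1/(-31) + 111) = 1/(-1/31 + 111) = 1/(3440/31) = 31/3440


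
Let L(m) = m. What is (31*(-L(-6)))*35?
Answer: 6510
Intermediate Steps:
(31*(-L(-6)))*35 = (31*(-1*(-6)))*35 = (31*6)*35 = 186*35 = 6510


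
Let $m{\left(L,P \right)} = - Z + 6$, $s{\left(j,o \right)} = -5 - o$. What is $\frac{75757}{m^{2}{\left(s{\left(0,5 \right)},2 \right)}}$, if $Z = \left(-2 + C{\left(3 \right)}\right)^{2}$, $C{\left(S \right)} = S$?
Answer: $\frac{75757}{25} \approx 3030.3$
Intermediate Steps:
$Z = 1$ ($Z = \left(-2 + 3\right)^{2} = 1^{2} = 1$)
$m{\left(L,P \right)} = 5$ ($m{\left(L,P \right)} = \left(-1\right) 1 + 6 = -1 + 6 = 5$)
$\frac{75757}{m^{2}{\left(s{\left(0,5 \right)},2 \right)}} = \frac{75757}{5^{2}} = \frac{75757}{25}$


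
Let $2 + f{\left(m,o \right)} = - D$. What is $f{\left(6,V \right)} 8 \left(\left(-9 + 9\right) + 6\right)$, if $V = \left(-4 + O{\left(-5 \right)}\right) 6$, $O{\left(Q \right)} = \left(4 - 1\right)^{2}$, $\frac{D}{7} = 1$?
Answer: $-432$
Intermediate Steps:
$D = 7$ ($D = 7 \cdot 1 = 7$)
$O{\left(Q \right)} = 9$ ($O{\left(Q \right)} = 3^{2} = 9$)
$V = 30$ ($V = \left(-4 + 9\right) 6 = 5 \cdot 6 = 30$)
$f{\left(m,o \right)} = -9$ ($f{\left(m,o \right)} = -2 - 7 = -9$)
$f{\left(6,V \right)} 8 \left(\left(-9 + 9\right) + 6\right) = \left(-9\right) 8 \left(\left(-9 + 9\right) + 6\right) = - 72 \left(0 + 6\right) = \left(-72\right) 6 = -432$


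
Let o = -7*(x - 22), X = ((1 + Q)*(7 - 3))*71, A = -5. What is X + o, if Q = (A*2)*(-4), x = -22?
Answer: 11952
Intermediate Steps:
Q = 40 (Q = -5*2*(-4) = -10*(-4) = 40)
X = 11644 (X = ((1 + 40)*(7 - 3))*71 = (41*4)*71 = 164*71 = 11644)
o = 308 (o = -7*(-22 - 22) = -7*(-44) = 308)
X + o = 11644 + 308 = 11952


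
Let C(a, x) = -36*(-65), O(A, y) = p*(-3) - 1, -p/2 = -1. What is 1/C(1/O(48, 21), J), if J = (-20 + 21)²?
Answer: 1/2340 ≈ 0.00042735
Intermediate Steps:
p = 2 (p = -2*(-1) = 2)
O(A, y) = -7 (O(A, y) = 2*(-3) - 1 = -6 - 1 = -7)
J = 1 (J = 1² = 1)
C(a, x) = 2340
1/C(1/O(48, 21), J) = 1/2340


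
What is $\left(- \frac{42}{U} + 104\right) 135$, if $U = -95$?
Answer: $\frac{267894}{19} \approx 14100.0$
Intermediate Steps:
$\left(- \frac{42}{U} + 104\right) 135 = \left(- \frac{42}{-95} + 104\right) 135 = \left(\left(-42\right) \left(- \frac{1}{95}\right) + 104\right) 135 = \left(\frac{42}{95} + 104\right) 135 = \frac{9922}{95} \cdot 135 = \frac{267894}{19}$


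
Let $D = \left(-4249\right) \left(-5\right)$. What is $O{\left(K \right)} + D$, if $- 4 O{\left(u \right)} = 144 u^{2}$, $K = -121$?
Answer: $-505831$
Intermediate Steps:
$O{\left(u \right)} = - 36 u^{2}$ ($O{\left(u \right)} = - \frac{144 u^{2}}{4} = - 36 u^{2}$)
$D = 21245$
$O{\left(K \right)} + D = - 36 \left(-121\right)^{2} + 21245 = \left(-36\right) 14641 + 21245 = -527076 + 21245 = -505831$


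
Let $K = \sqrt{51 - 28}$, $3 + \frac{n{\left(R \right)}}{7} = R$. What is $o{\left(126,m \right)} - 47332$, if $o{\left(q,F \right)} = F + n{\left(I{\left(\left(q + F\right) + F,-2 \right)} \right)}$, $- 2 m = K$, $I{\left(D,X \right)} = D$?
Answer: $-46471 - \frac{15 \sqrt{23}}{2} \approx -46507.0$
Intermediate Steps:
$n{\left(R \right)} = -21 + 7 R$
$K = \sqrt{23} \approx 4.7958$
$m = - \frac{\sqrt{23}}{2} \approx -2.3979$
$o{\left(q,F \right)} = -21 + 7 q + 15 F$ ($o{\left(q,F \right)} = F + \left(-21 + 7 \left(\left(q + F\right) + F\right)\right) = F + \left(-21 + 7 \left(\left(F + q\right) + F\right)\right) = F + \left(-21 + 7 \left(q + 2 F\right)\right) = F - \left(21 - 14 F - 7 q\right) = F + \left(-21 + 7 q + 14 F\right) = -21 + 7 q + 15 F$)
$o{\left(126,m \right)} - 47332 = \left(-21 + 7 \cdot 126 + 15 \left(- \frac{\sqrt{23}}{2}\right)\right) - 47332 = \left(-21 + 882 - \frac{15 \sqrt{23}}{2}\right) - 47332 = \left(861 - \frac{15 \sqrt{23}}{2}\right) - 47332 = -46471 - \frac{15 \sqrt{23}}{2}$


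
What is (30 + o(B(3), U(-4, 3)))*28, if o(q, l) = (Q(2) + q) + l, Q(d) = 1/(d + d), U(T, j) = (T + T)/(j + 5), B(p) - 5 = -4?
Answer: 847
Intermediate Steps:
B(p) = 1 (B(p) = 5 - 4 = 1)
U(T, j) = 2*T/(5 + j) (U(T, j) = (2*T)/(5 + j) = 2*T/(5 + j))
Q(d) = 1/(2*d)
o(q, l) = 1/4 + l + q (o(q, l) = ((1/2)/2 + q) + l = ((1/2)*(1/2) + q) + l = (1/4 + q) + l = 1/4 + l + q)
(30 + o(B(3), U(-4, 3)))*28 = (30 + (1/4 + 2*(-4)/(5 + 3) + 1))*28 = (30 + (1/4 + 2*(-4)/8 + 1))*28 = (30 + (1/4 + 2*(-4)*(1/8) + 1))*28 = (30 + (1/4 - 1 + 1))*28 = (30 + 1/4)*28 = (121/4)*28 = 847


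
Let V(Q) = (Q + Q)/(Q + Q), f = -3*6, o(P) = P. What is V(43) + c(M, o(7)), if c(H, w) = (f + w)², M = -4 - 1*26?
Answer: 122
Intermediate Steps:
M = -30 (M = -4 - 26 = -30)
f = -18
c(H, w) = (-18 + w)²
V(Q) = 1 (V(Q) = (2*Q)/((2*Q)) = (2*Q)*(1/(2*Q)) = 1)
V(43) + c(M, o(7)) = 1 + (-18 + 7)² = 1 + (-11)² = 1 + 121 = 122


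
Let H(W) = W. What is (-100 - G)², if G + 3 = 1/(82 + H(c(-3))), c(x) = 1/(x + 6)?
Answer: 574177444/61009 ≈ 9411.4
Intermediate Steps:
c(x) = 1/(6 + x)
G = -738/247 (G = -3 + 1/(82 + 1/(6 - 3)) = -3 + 1/(82 + 1/3) = -3 + 1/(82 + ⅓) = -3 + 1/(247/3) = -3 + 3/247 = -738/247 ≈ -2.9879)
(-100 - G)² = (-100 - 1*(-738/247))² = (-100 + 738/247)² = (-23962/247)² = 574177444/61009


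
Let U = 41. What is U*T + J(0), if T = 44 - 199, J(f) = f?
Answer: -6355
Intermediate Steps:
T = -155
U*T + J(0) = 41*(-155) + 0 = -6355 + 0 = -6355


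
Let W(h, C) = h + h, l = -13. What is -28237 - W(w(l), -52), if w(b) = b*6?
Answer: -28081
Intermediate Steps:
w(b) = 6*b
W(h, C) = 2*h
-28237 - W(w(l), -52) = -28237 - 2*6*(-13) = -28237 - 2*(-78) = -28237 - 1*(-156) = -28237 + 156 = -28081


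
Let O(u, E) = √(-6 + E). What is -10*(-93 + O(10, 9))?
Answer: 930 - 10*√3 ≈ 912.68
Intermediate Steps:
-10*(-93 + O(10, 9)) = -10*(-93 + √(-6 + 9)) = -10*(-93 + √3) = 930 - 10*√3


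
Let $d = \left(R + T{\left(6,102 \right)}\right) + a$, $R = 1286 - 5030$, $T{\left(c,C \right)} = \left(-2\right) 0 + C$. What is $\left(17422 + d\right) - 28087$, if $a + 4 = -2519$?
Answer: $-16830$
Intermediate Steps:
$T{\left(c,C \right)} = C$ ($T{\left(c,C \right)} = 0 + C = C$)
$a = -2523$ ($a = -4 - 2519 = -2523$)
$R = -3744$ ($R = 1286 - 5030 = -3744$)
$d = -6165$ ($d = \left(-3744 + 102\right) - 2523 = -3642 - 2523 = -6165$)
$\left(17422 + d\right) - 28087 = \left(17422 - 6165\right) - 28087 = 11257 - 28087 = -16830$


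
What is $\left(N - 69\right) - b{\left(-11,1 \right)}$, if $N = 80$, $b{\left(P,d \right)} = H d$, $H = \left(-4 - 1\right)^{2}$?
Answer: $-14$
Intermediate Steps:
$H = 25$ ($H = \left(-5\right)^{2} = 25$)
$b{\left(P,d \right)} = 25 d$
$\left(N - 69\right) - b{\left(-11,1 \right)} = \left(80 - 69\right) - 25 \cdot 1 = 11 - 25 = -14$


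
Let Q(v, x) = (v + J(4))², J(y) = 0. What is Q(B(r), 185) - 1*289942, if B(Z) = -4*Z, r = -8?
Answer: -288918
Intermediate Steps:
Q(v, x) = v² (Q(v, x) = (v + 0)² = v²)
Q(B(r), 185) - 1*289942 = (-4*(-8))² - 1*289942 = 32² - 289942 = 1024 - 289942 = -288918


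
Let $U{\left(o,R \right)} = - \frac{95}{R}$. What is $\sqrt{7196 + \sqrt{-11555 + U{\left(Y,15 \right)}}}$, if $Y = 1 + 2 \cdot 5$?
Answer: $\frac{\sqrt{64764 + 6 i \sqrt{26013}}}{3} \approx 84.832 + 0.63375 i$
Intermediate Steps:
$Y = 11$ ($Y = 1 + 10 = 11$)
$\sqrt{7196 + \sqrt{-11555 + U{\left(Y,15 \right)}}} = \sqrt{7196 + \sqrt{-11555 - \frac{95}{15}}} = \sqrt{7196 + \sqrt{-11555 - \frac{19}{3}}} = \sqrt{7196 + \sqrt{- \frac{34684}{3}}} = \sqrt{7196 + \frac{2 i \sqrt{26013}}{3}}$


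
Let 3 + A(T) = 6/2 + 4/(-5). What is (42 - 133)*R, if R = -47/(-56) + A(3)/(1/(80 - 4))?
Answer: 218257/40 ≈ 5456.4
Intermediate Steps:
A(T) = -⅘ (A(T) = -3 + (6/2 + 4/(-5)) = -3 + (6*(½) + 4*(-⅕)) = -3 + (3 - ⅘) = -3 + 11/5 = -⅘)
R = -16789/280 (R = -47/(-56) - 4/(5*(1/(80 - 4))) = -47*(-1/56) - 4/(5*(1/76)) = 47/56 - 4/(5*1/76) = 47/56 - ⅘*76 = 47/56 - 304/5 = -16789/280 ≈ -59.961)
(42 - 133)*R = (42 - 133)*(-16789/280) = -91*(-16789/280) = 218257/40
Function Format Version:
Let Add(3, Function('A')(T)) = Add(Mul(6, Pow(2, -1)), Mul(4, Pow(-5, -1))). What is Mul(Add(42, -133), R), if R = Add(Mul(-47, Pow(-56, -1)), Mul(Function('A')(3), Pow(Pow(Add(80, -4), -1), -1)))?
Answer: Rational(218257, 40) ≈ 5456.4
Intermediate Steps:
Function('A')(T) = Rational(-4, 5) (Function('A')(T) = Add(-3, Add(Mul(6, Pow(2, -1)), Mul(4, Pow(-5, -1)))) = Add(-3, Add(Mul(6, Rational(1, 2)), Mul(4, Rational(-1, 5)))) = Add(-3, Add(3, Rational(-4, 5))) = Add(-3, Rational(11, 5)) = Rational(-4, 5))
R = Rational(-16789, 280) (R = Add(Mul(-47, Pow(-56, -1)), Mul(Rational(-4, 5), Pow(Pow(Add(80, -4), -1), -1))) = Add(Mul(-47, Rational(-1, 56)), Mul(Rational(-4, 5), Pow(Pow(76, -1), -1))) = Add(Rational(47, 56), Mul(Rational(-4, 5), Pow(Rational(1, 76), -1))) = Add(Rational(47, 56), Mul(Rational(-4, 5), 76)) = Add(Rational(47, 56), Rational(-304, 5)) = Rational(-16789, 280) ≈ -59.961)
Mul(Add(42, -133), R) = Mul(Add(42, -133), Rational(-16789, 280)) = Mul(-91, Rational(-16789, 280)) = Rational(218257, 40)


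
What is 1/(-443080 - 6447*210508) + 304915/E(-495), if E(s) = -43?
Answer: -28853810595854183/4069048277788 ≈ -7091.0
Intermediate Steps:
1/(-443080 - 6447*210508) + 304915/E(-495) = 1/(-443080 - 6447*210508) + 304915/(-43) = (1/210508)/(-449527) + 304915*(-1/43) = -1/449527*1/210508 - 304915/43 = -1/94629029716 - 304915/43 = -28853810595854183/4069048277788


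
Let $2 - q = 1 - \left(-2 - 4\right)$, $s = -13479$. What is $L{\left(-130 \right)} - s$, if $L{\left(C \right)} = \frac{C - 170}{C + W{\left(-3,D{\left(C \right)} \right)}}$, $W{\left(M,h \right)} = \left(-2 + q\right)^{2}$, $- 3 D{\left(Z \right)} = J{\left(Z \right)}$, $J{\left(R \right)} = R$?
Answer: $\frac{364033}{27} \approx 13483.0$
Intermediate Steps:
$D{\left(Z \right)} = - \frac{Z}{3}$
$q = -5$ ($q = 2 - \left(1 - \left(-2 - 4\right)\right) = 2 - \left(1 - -6\right) = 2 - \left(1 + 6\right) = 2 - 7 = -5$)
$W{\left(M,h \right)} = 49$ ($W{\left(M,h \right)} = \left(-2 - 5\right)^{2} = \left(-7\right)^{2} = 49$)
$L{\left(C \right)} = \frac{-170 + C}{49 + C}$ ($L{\left(C \right)} = \frac{C - 170}{C + 49} = \frac{-170 + C}{49 + C}$)
$L{\left(-130 \right)} - s = \frac{-170 - 130}{49 - 130} - -13479 = \frac{1}{-81} \left(-300\right) + 13479 = \left(- \frac{1}{81}\right) \left(-300\right) + 13479 = \frac{100}{27} + 13479 = \frac{364033}{27}$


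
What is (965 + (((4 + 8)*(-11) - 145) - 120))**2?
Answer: 322624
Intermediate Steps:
(965 + (((4 + 8)*(-11) - 145) - 120))**2 = (965 + ((12*(-11) - 145) - 120))**2 = (965 + ((-132 - 145) - 120))**2 = (965 + (-277 - 120))**2 = (965 - 397)**2 = 568**2 = 322624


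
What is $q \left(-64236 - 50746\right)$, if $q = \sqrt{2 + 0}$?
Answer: $- 114982 \sqrt{2} \approx -1.6261 \cdot 10^{5}$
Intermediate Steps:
$q = \sqrt{2} \approx 1.4142$
$q \left(-64236 - 50746\right) = \sqrt{2} \left(-64236 - 50746\right) = \sqrt{2} \left(-114982\right) = - 114982 \sqrt{2}$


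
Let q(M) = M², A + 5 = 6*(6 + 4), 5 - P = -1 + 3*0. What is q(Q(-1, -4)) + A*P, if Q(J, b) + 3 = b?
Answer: 379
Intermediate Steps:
Q(J, b) = -3 + b
P = 6 (P = 5 - (-1 + 3*0) = 5 - (-1 + 0) = 5 - 1*(-1) = 5 + 1 = 6)
A = 55 (A = -5 + 6*(6 + 4) = -5 + 6*10 = -5 + 60 = 55)
q(Q(-1, -4)) + A*P = (-3 - 4)² + 55*6 = (-7)² + 330 = 49 + 330 = 379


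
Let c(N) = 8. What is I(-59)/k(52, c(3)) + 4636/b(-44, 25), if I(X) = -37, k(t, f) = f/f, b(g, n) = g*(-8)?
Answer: -2097/88 ≈ -23.830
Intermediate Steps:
b(g, n) = -8*g
k(t, f) = 1
I(-59)/k(52, c(3)) + 4636/b(-44, 25) = -37/1 + 4636/((-8*(-44))) = -37*1 + 4636/352 = -37 + 4636*(1/352) = -37 + 1159/88 = -2097/88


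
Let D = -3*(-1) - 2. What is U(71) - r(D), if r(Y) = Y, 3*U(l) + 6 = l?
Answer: 62/3 ≈ 20.667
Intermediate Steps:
U(l) = -2 + l/3
D = 1 (D = 3 - 2 = 1)
U(71) - r(D) = (-2 + (1/3)*71) - 1*1 = (-2 + 71/3) - 1 = 65/3 - 1 = 62/3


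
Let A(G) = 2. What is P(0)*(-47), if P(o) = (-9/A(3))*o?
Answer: 0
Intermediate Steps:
P(o) = -9*o/2 (P(o) = (-9/2)*o = (-9*½)*o = -9*o/2)
P(0)*(-47) = -9/2*0*(-47) = 0*(-47) = 0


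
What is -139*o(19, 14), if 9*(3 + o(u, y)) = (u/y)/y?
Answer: 732947/1764 ≈ 415.50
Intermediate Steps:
o(u, y) = -3 + u/(9*y²) (o(u, y) = -3 + ((u/y)/y)/9 = -3 + (u/y²)/9 = -3 + u/(9*y²))
-139*o(19, 14) = -139*(-3 + (⅑)*19/14²) = -139*(-3 + (⅑)*19*(1/196)) = -139*(-3 + 19/1764) = -139*(-5273/1764) = 732947/1764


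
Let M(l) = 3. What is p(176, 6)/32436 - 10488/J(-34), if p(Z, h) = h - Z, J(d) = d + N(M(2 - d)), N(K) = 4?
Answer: 1667567/4770 ≈ 349.59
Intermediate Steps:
J(d) = 4 + d (J(d) = d + 4 = 4 + d)
p(176, 6)/32436 - 10488/J(-34) = (6 - 1*176)/32436 - 10488/(4 - 34) = (6 - 176)*(1/32436) - 10488/(-30) = -170*1/32436 - 10488*(-1/30) = -5/954 + 1748/5 = 1667567/4770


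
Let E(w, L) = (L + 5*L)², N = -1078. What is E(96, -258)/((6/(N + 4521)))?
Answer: 1375079112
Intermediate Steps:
E(w, L) = 36*L² (E(w, L) = (6*L)² = 36*L²)
E(96, -258)/((6/(N + 4521))) = (36*(-258)²)/((6/(-1078 + 4521))) = (36*66564)/((6/3443)) = 2396304/((6*(1/3443))) = 2396304/(6/3443) = 2396304*(3443/6) = 1375079112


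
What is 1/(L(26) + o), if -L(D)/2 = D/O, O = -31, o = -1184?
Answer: -31/36652 ≈ -0.00084579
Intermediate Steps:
L(D) = 2*D/31 (L(D) = -2*D/(-31) = -2*D*(-1)/31 = -(-2)*D/31 = 2*D/31)
1/(L(26) + o) = 1/((2/31)*26 - 1184) = 1/(52/31 - 1184) = 1/(-36652/31) = -31/36652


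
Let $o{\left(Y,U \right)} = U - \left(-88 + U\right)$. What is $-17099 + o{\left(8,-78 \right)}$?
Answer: $-17011$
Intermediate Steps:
$o{\left(Y,U \right)} = 88$
$-17099 + o{\left(8,-78 \right)} = -17099 + 88 = -17011$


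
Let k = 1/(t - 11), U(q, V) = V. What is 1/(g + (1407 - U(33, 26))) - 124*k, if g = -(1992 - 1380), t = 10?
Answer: 95357/769 ≈ 124.00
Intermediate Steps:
g = -612 (g = -1*612 = -612)
k = -1 (k = 1/(10 - 11) = 1/(-1) = -1)
1/(g + (1407 - U(33, 26))) - 124*k = 1/(-612 + (1407 - 1*26)) - 124*(-1) = 1/(-612 + (1407 - 26)) + 124 = 1/(-612 + 1381) + 124 = 1/769 + 124 = 95357/769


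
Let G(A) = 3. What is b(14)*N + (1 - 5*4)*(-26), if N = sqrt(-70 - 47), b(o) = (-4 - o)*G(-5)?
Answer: 494 - 162*I*sqrt(13) ≈ 494.0 - 584.1*I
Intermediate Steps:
b(o) = -12 - 3*o (b(o) = (-4 - o)*3 = -12 - 3*o)
N = 3*I*sqrt(13) (N = sqrt(-117) = 3*I*sqrt(13) ≈ 10.817*I)
b(14)*N + (1 - 5*4)*(-26) = (-12 - 3*14)*(3*I*sqrt(13)) + (1 - 5*4)*(-26) = (-12 - 42)*(3*I*sqrt(13)) + (1 - 20)*(-26) = -162*I*sqrt(13) - 19*(-26) = -162*I*sqrt(13) + 494 = 494 - 162*I*sqrt(13)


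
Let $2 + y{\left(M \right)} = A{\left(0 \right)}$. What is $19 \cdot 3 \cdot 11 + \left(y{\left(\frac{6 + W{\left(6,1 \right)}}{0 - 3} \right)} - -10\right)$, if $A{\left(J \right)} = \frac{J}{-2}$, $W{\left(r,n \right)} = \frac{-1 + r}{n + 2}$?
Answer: $635$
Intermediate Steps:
$W{\left(r,n \right)} = \frac{-1 + r}{2 + n}$
$A{\left(J \right)} = - \frac{J}{2}$ ($A{\left(J \right)} = J \left(- \frac{1}{2}\right) = - \frac{J}{2}$)
$y{\left(M \right)} = -2$ ($y{\left(M \right)} = -2 - 0 = -2 + 0 = -2$)
$19 \cdot 3 \cdot 11 + \left(y{\left(\frac{6 + W{\left(6,1 \right)}}{0 - 3} \right)} - -10\right) = 19 \cdot 3 \cdot 11 - -8 = 19 \cdot 33 + \left(-2 + 10\right) = 627 + 8 = 635$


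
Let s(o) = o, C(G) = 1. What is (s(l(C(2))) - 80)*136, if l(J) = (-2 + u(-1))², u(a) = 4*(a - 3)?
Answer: 33184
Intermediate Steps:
u(a) = -12 + 4*a (u(a) = 4*(-3 + a) = -12 + 4*a)
l(J) = 324 (l(J) = (-2 + (-12 + 4*(-1)))² = (-2 + (-12 - 4))² = (-2 - 16)² = (-18)² = 324)
(s(l(C(2))) - 80)*136 = (324 - 80)*136 = 244*136 = 33184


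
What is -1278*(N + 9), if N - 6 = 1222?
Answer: -1580886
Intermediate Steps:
N = 1228 (N = 6 + 1222 = 1228)
-1278*(N + 9) = -1278*(1228 + 9) = -1278*1237 = -1580886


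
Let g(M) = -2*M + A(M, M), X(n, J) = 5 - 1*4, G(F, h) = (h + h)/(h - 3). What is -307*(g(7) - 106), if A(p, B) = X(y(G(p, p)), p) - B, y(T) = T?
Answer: 38682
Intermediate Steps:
G(F, h) = 2*h/(-3 + h) (G(F, h) = (2*h)/(-3 + h) = 2*h/(-3 + h))
X(n, J) = 1 (X(n, J) = 5 - 4 = 1)
A(p, B) = 1 - B
g(M) = 1 - 3*M (g(M) = -2*M + (1 - M) = 1 - 3*M)
-307*(g(7) - 106) = -307*((1 - 3*7) - 106) = -307*((1 - 21) - 106) = -307*(-20 - 106) = -307*(-126) = 38682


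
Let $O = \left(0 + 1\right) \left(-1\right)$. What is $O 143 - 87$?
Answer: $-230$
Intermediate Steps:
$O = -1$ ($O = 1 \left(-1\right) = -1$)
$O 143 - 87 = \left(-1\right) 143 - 87 = -143 - 87 = -230$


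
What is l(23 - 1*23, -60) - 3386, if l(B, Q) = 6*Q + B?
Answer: -3746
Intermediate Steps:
l(B, Q) = B + 6*Q
l(23 - 1*23, -60) - 3386 = ((23 - 1*23) + 6*(-60)) - 3386 = ((23 - 23) - 360) - 3386 = (0 - 360) - 3386 = -360 - 3386 = -3746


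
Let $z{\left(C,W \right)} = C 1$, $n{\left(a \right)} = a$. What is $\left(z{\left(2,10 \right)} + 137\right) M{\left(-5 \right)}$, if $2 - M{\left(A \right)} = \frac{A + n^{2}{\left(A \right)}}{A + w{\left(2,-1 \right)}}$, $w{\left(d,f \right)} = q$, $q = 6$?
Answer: $-2502$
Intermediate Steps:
$w{\left(d,f \right)} = 6$
$z{\left(C,W \right)} = C$
$M{\left(A \right)} = 2 - \frac{A + A^{2}}{6 + A}$ ($M{\left(A \right)} = 2 - \frac{A + A^{2}}{A + 6} = 2 - \frac{A + A^{2}}{6 + A}$)
$\left(z{\left(2,10 \right)} + 137\right) M{\left(-5 \right)} = \left(2 + 137\right) \frac{12 - 5 - \left(-5\right)^{2}}{6 - 5} = 139 \frac{12 - 5 - 25}{1} = 139 \cdot 1 \left(12 - 5 - 25\right) = 139 \cdot 1 \left(-18\right) = 139 \left(-18\right) = -2502$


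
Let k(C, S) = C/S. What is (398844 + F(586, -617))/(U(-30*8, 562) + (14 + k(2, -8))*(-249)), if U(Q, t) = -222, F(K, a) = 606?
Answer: -532600/4861 ≈ -109.57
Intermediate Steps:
(398844 + F(586, -617))/(U(-30*8, 562) + (14 + k(2, -8))*(-249)) = (398844 + 606)/(-222 + (14 + 2/(-8))*(-249)) = 399450/(-222 + (14 + 2*(-⅛))*(-249)) = 399450/(-222 + (14 - ¼)*(-249)) = 399450/(-222 + (55/4)*(-249)) = 399450/(-222 - 13695/4) = 399450/(-14583/4) = 399450*(-4/14583) = -532600/4861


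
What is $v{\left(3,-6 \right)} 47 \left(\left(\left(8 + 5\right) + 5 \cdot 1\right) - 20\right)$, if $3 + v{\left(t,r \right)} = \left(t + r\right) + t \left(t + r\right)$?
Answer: $1410$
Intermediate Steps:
$v{\left(t,r \right)} = -3 + r + t + t \left(r + t\right)$ ($v{\left(t,r \right)} = -3 + \left(\left(t + r\right) + t \left(t + r\right)\right) = -3 + \left(\left(r + t\right) + t \left(r + t\right)\right) = -3 + \left(r + t + t \left(r + t\right)\right) = -3 + r + t + t \left(r + t\right)$)
$v{\left(3,-6 \right)} 47 \left(\left(\left(8 + 5\right) + 5 \cdot 1\right) - 20\right) = \left(-3 - 6 + 3 + 3^{2} - 18\right) 47 \left(\left(\left(8 + 5\right) + 5 \cdot 1\right) - 20\right) = \left(-3 - 6 + 3 + 9 - 18\right) 47 \left(\left(13 + 5\right) - 20\right) = \left(-15\right) 47 \left(18 - 20\right) = \left(-705\right) \left(-2\right) = 1410$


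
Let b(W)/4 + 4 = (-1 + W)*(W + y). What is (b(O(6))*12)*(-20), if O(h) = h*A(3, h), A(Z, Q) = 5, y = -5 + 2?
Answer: -747840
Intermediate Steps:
y = -3
O(h) = 5*h (O(h) = h*5 = 5*h)
b(W) = -16 + 4*(-1 + W)*(-3 + W) (b(W) = -16 + 4*((-1 + W)*(W - 3)) = -16 + 4*((-1 + W)*(-3 + W)) = -16 + 4*(-1 + W)*(-3 + W))
(b(O(6))*12)*(-20) = ((-4 - 80*6 + 4*(5*6)**2)*12)*(-20) = ((-4 - 16*30 + 4*30**2)*12)*(-20) = ((-4 - 480 + 4*900)*12)*(-20) = ((-4 - 480 + 3600)*12)*(-20) = (3116*12)*(-20) = 37392*(-20) = -747840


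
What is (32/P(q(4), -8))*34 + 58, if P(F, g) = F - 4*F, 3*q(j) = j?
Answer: -214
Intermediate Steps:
q(j) = j/3
P(F, g) = -3*F
(32/P(q(4), -8))*34 + 58 = (32/((-4)))*34 + 58 = (32/((-3*4/3)))*34 + 58 = (32/(-4))*34 + 58 = (32*(-¼))*34 + 58 = -8*34 + 58 = -272 + 58 = -214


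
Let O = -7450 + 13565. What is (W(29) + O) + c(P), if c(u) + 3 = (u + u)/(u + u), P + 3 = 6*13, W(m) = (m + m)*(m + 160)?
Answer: 17075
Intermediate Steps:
W(m) = 2*m*(160 + m) (W(m) = (2*m)*(160 + m) = 2*m*(160 + m))
P = 75 (P = -3 + 6*13 = -3 + 78 = 75)
c(u) = -2 (c(u) = -3 + (u + u)/(u + u) = -3 + (2*u)/((2*u)) = -3 + (2*u)*(1/(2*u)) = -3 + 1 = -2)
O = 6115
(W(29) + O) + c(P) = (2*29*(160 + 29) + 6115) - 2 = (2*29*189 + 6115) - 2 = (10962 + 6115) - 2 = 17077 - 2 = 17075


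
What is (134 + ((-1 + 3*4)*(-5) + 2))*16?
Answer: 1296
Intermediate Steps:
(134 + ((-1 + 3*4)*(-5) + 2))*16 = (134 + ((-1 + 12)*(-5) + 2))*16 = (134 + (11*(-5) + 2))*16 = (134 + (-55 + 2))*16 = (134 - 53)*16 = 81*16 = 1296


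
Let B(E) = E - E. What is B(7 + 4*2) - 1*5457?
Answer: -5457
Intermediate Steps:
B(E) = 0
B(7 + 4*2) - 1*5457 = 0 - 1*5457 = 0 - 5457 = -5457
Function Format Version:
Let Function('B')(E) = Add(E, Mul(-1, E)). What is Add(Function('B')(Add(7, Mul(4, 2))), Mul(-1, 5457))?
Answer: -5457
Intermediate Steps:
Function('B')(E) = 0
Add(Function('B')(Add(7, Mul(4, 2))), Mul(-1, 5457)) = Add(0, Mul(-1, 5457)) = Add(0, -5457) = -5457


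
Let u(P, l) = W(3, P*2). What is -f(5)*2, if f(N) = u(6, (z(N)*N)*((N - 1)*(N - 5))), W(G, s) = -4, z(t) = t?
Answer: 8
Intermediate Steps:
u(P, l) = -4
f(N) = -4
-f(5)*2 = -1*(-4)*2 = 4*2 = 8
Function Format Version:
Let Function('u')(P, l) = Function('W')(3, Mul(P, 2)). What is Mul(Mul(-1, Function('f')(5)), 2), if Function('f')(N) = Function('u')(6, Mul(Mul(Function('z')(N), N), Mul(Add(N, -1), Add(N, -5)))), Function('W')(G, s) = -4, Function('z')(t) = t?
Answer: 8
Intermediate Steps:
Function('u')(P, l) = -4
Function('f')(N) = -4
Mul(Mul(-1, Function('f')(5)), 2) = Mul(Mul(-1, -4), 2) = Mul(4, 2) = 8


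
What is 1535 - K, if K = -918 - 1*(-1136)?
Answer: 1317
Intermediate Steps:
K = 218 (K = -918 + 1136 = 218)
1535 - K = 1535 - 1*218 = 1535 - 218 = 1317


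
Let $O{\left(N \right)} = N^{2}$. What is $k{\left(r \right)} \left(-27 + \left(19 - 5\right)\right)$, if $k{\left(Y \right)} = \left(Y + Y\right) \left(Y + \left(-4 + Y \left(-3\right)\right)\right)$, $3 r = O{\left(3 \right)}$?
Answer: $780$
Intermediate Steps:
$r = 3$ ($r = \frac{3^{2}}{3} = \frac{1}{3} \cdot 9 = 3$)
$k{\left(Y \right)} = 2 Y \left(-4 - 2 Y\right)$ ($k{\left(Y \right)} = 2 Y \left(Y - \left(4 + 3 Y\right)\right) = 2 Y \left(-4 - 2 Y\right)$)
$k{\left(r \right)} \left(-27 + \left(19 - 5\right)\right) = \left(-4\right) 3 \left(2 + 3\right) \left(-27 + \left(19 - 5\right)\right) = \left(-4\right) 3 \cdot 5 \left(-27 + \left(19 - 5\right)\right) = - 60 \left(-27 + 14\right) = \left(-60\right) \left(-13\right) = 780$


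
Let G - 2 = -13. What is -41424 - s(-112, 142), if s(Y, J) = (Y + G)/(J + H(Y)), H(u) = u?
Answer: -414199/10 ≈ -41420.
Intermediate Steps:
G = -11 (G = 2 - 13 = -11)
s(Y, J) = (-11 + Y)/(J + Y) (s(Y, J) = (Y - 11)/(J + Y) = (-11 + Y)/(J + Y))
-41424 - s(-112, 142) = -41424 - (-11 - 112)/(142 - 112) = -41424 - (-123)/30 = -41424 - 1*(-41/10) = -41424 + 41/10 = -414199/10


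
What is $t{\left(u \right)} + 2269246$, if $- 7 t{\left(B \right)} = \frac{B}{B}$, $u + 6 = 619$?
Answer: $\frac{15884721}{7} \approx 2.2692 \cdot 10^{6}$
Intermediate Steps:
$u = 613$ ($u = -6 + 619 = 613$)
$t{\left(B \right)} = - \frac{1}{7}$ ($t{\left(B \right)} = - \frac{B \frac{1}{B}}{7} = \left(- \frac{1}{7}\right) 1 = - \frac{1}{7}$)
$t{\left(u \right)} + 2269246 = - \frac{1}{7} + 2269246 = \frac{15884721}{7}$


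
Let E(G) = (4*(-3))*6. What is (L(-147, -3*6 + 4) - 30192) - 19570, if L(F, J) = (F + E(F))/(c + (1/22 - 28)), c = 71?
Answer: -47129432/947 ≈ -49767.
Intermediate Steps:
E(G) = -72 (E(G) = -12*6 = -72)
L(F, J) = -1584/947 + 22*F/947 (L(F, J) = (F - 72)/(71 + (1/22 - 28)) = (-72 + F)/(71 + (1*(1/22) - 28)) = (-72 + F)/(71 + (1/22 - 28)) = (-72 + F)/(71 - 615/22) = (-72 + F)/(947/22) = (-72 + F)*(22/947) = -1584/947 + 22*F/947)
(L(-147, -3*6 + 4) - 30192) - 19570 = ((-1584/947 + (22/947)*(-147)) - 30192) - 19570 = ((-1584/947 - 3234/947) - 30192) - 19570 = (-4818/947 - 30192) - 19570 = -28596642/947 - 19570 = -47129432/947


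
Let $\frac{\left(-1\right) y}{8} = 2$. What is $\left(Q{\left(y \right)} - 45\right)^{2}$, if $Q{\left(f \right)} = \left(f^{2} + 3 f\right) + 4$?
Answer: $27889$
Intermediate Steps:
$y = -16$ ($y = \left(-8\right) 2 = -16$)
$Q{\left(f \right)} = 4 + f^{2} + 3 f$
$\left(Q{\left(y \right)} - 45\right)^{2} = \left(\left(4 + \left(-16\right)^{2} + 3 \left(-16\right)\right) - 45\right)^{2} = \left(\left(4 + 256 - 48\right) - 45\right)^{2} = \left(212 - 45\right)^{2} = 167^{2} = 27889$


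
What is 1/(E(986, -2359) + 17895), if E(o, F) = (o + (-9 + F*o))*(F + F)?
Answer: 1/10969353741 ≈ 9.1163e-11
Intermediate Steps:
E(o, F) = 2*F*(-9 + o + F*o) (E(o, F) = (-9 + o + F*o)*(2*F) = 2*F*(-9 + o + F*o))
1/(E(986, -2359) + 17895) = 1/(2*(-2359)*(-9 + 986 - 2359*986) + 17895) = 1/(2*(-2359)*(-9 + 986 - 2325974) + 17895) = 1/(2*(-2359)*(-2324997) + 17895) = 1/(10969335846 + 17895) = 1/10969353741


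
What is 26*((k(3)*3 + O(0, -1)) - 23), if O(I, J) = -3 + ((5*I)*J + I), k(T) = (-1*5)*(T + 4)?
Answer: -3406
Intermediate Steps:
k(T) = -20 - 5*T (k(T) = -5*(4 + T) = -20 - 5*T)
O(I, J) = -3 + I + 5*I*J (O(I, J) = -3 + (5*I*J + I) = -3 + (I + 5*I*J) = -3 + I + 5*I*J)
26*((k(3)*3 + O(0, -1)) - 23) = 26*(((-20 - 5*3)*3 + (-3 + 0 + 5*0*(-1))) - 23) = 26*(((-20 - 15)*3 + (-3 + 0 + 0)) - 23) = 26*((-35*3 - 3) - 23) = 26*((-105 - 3) - 23) = 26*(-108 - 23) = 26*(-131) = -3406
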